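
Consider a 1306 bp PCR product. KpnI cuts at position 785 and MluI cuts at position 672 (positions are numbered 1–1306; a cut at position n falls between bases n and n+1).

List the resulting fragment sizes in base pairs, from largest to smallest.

672, 521, 113 bp

Combined cut positions (sorted): 672, 785.
Linear molecule, 2 cuts → 3 fragments:
  672 − 0 = 672 bp
  785 − 672 = 113 bp
  1306 − 785 = 521 bp
Sorted largest to smallest: 672, 521, 113 bp.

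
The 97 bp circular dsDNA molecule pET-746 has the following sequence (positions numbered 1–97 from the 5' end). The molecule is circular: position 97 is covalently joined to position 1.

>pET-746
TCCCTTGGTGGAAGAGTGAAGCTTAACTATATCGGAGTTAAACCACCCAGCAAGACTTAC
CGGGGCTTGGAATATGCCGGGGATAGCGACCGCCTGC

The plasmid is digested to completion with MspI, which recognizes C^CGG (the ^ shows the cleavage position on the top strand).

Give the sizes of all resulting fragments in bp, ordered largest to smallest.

MspI sites (CCGG) start at positions 60, 77.
MspI cuts after the first base of each site, so after positions 60, 77.
Circular molecule, 2 cuts → 2 fragments:
  61–77 → 17 bp
  78–97 then 1–60 → 20 + 60 = 80 bp
Sorted largest to smallest: 80, 17 bp.

80, 17 bp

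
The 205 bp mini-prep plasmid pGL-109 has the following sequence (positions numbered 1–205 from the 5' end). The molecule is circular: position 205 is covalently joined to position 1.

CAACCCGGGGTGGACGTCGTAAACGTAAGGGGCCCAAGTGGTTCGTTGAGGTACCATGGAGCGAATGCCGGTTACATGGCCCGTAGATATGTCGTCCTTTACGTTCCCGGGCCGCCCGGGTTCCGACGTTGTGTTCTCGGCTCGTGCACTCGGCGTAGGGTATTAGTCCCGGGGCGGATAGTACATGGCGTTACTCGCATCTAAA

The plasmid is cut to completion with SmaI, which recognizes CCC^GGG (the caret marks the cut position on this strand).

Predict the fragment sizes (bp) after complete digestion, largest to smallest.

SmaI sites (CCCGGG) start at positions 4, 106, 115, 168.
SmaI cuts after base 3 of each site, so after positions 6, 108, 117, 170.
Circular molecule, 4 cuts → 4 fragments:
  7–108 → 102 bp
  109–117 → 9 bp
  118–170 → 53 bp
  171–205 then 1–6 → 35 + 6 = 41 bp
Sorted largest to smallest: 102, 53, 41, 9 bp.

102, 53, 41, 9 bp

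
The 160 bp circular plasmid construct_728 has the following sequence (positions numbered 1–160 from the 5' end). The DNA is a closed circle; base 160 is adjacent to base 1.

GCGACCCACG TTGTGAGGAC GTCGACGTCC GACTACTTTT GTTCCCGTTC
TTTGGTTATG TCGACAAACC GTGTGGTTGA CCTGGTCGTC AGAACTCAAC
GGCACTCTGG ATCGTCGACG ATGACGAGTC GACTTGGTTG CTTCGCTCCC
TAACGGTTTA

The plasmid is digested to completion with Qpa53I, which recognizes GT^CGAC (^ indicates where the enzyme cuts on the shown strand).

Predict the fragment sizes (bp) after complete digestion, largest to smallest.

54, 53, 39, 14 bp

Qpa53I sites (GTCGAC) start at positions 21, 60, 114, 128.
Qpa53I cuts after base 2 of each site, so after positions 22, 61, 115, 129.
Circular molecule, 4 cuts → 4 fragments:
  23–61 → 39 bp
  62–115 → 54 bp
  116–129 → 14 bp
  130–160 then 1–22 → 31 + 22 = 53 bp
Sorted largest to smallest: 54, 53, 39, 14 bp.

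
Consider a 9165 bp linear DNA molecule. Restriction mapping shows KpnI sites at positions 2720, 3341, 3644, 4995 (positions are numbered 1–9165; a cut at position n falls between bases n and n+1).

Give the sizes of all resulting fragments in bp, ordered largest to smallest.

Linear molecule, 4 cuts → 5 fragments:
  2720 − 0 = 2720 bp
  3341 − 2720 = 621 bp
  3644 − 3341 = 303 bp
  4995 − 3644 = 1351 bp
  9165 − 4995 = 4170 bp
Sorted largest to smallest: 4170, 2720, 1351, 621, 303 bp.

4170, 2720, 1351, 621, 303 bp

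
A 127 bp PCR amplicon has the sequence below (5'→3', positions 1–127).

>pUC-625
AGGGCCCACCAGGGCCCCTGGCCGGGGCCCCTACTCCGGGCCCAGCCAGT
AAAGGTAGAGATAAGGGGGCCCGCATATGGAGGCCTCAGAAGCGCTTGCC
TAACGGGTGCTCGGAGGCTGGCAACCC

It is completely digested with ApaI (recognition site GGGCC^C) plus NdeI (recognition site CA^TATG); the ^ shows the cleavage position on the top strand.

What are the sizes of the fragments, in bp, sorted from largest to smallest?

ApaI sites (GGGCCC) start at positions 2, 12, 25, 38, 67.
ApaI cuts after base 5 of each site (before the last base), so after positions 6, 16, 29, 42, 71.
The NdeI site (CATATG) starts at position 74.
NdeI cuts after base 2 of each site, so after position 75.
Combined cut positions: 6, 16, 29, 42, 71, 75.
Linear molecule, 6 cuts → 7 fragments:
  1–6 → 6 bp
  7–16 → 10 bp
  17–29 → 13 bp
  30–42 → 13 bp
  43–71 → 29 bp
  72–75 → 4 bp
  76–127 → 52 bp
Sorted largest to smallest: 52, 29, 13, 13, 10, 6, 4 bp.

52, 29, 13, 13, 10, 6, 4 bp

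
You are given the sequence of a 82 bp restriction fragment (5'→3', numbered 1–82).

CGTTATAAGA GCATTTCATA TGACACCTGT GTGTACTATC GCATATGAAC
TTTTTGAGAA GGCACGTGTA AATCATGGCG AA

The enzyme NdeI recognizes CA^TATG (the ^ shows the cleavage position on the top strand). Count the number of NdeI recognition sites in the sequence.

CATATG occurs starting at positions 17, 42.
NdeI cuts at 2 sites.

2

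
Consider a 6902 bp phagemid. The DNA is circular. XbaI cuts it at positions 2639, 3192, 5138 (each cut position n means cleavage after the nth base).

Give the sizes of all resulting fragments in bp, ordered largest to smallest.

Circular molecule, 3 cuts → 3 fragments:
  3192 − 2639 = 553 bp
  5138 − 3192 = 1946 bp
  wrap: 6902 − 5138 + 2639 = 4403 bp
Sorted largest to smallest: 4403, 1946, 553 bp.

4403, 1946, 553 bp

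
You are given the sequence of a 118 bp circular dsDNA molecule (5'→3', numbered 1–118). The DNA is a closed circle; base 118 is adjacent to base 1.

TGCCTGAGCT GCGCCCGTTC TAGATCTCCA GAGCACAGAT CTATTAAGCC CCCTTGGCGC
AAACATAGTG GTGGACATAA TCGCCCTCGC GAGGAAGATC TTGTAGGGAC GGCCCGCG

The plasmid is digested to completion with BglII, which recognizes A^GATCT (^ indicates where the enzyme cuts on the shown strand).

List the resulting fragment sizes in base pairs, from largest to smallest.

BglII sites (AGATCT) start at positions 22, 37, 96.
BglII cuts after the first base of each site, so after positions 22, 37, 96.
Circular molecule, 3 cuts → 3 fragments:
  23–37 → 15 bp
  38–96 → 59 bp
  97–118 then 1–22 → 22 + 22 = 44 bp
Sorted largest to smallest: 59, 44, 15 bp.

59, 44, 15 bp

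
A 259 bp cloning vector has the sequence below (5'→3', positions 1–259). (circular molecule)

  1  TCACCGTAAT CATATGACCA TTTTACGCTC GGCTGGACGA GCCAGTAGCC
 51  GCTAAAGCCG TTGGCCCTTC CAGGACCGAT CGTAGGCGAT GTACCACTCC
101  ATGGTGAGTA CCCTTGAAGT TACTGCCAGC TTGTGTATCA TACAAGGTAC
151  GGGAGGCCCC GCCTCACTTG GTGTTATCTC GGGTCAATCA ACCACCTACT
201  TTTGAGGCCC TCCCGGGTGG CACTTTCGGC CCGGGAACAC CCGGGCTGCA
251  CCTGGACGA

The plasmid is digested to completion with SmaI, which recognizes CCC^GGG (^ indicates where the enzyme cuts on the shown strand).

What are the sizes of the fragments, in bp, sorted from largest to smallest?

231, 18, 10 bp

SmaI sites (CCCGGG) start at positions 212, 230, 240.
SmaI cuts after base 3 of each site, so after positions 214, 232, 242.
Circular molecule, 3 cuts → 3 fragments:
  215–232 → 18 bp
  233–242 → 10 bp
  243–259 then 1–214 → 17 + 214 = 231 bp
Sorted largest to smallest: 231, 18, 10 bp.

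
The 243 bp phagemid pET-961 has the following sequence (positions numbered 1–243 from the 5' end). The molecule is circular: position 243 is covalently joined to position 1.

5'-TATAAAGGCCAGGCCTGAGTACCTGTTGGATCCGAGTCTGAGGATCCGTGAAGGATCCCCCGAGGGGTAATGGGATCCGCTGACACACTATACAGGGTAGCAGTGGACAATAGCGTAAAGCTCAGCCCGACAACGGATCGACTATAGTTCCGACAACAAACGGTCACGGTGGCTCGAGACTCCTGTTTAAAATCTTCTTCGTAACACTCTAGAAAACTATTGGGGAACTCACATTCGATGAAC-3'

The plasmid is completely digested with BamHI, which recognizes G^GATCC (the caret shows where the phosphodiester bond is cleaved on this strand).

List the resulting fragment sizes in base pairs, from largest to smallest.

BamHI sites (GGATCC) start at positions 28, 42, 53, 73.
BamHI cuts after the first base of each site, so after positions 28, 42, 53, 73.
Circular molecule, 4 cuts → 4 fragments:
  29–42 → 14 bp
  43–53 → 11 bp
  54–73 → 20 bp
  74–243 then 1–28 → 170 + 28 = 198 bp
Sorted largest to smallest: 198, 20, 14, 11 bp.

198, 20, 14, 11 bp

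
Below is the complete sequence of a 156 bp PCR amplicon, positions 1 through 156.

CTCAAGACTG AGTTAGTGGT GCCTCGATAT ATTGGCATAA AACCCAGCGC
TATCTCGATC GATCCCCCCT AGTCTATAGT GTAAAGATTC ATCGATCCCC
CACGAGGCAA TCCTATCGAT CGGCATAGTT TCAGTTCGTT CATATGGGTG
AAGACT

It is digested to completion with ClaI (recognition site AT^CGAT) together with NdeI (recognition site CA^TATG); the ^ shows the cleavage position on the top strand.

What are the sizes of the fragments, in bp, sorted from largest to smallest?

ClaI sites (ATCGAT) start at positions 58, 91, 115.
ClaI cuts after base 2 of each site, so after positions 59, 92, 116.
The NdeI site (CATATG) starts at position 141.
NdeI cuts after base 2 of each site, so after position 142.
Combined cut positions: 59, 92, 116, 142.
Linear molecule, 4 cuts → 5 fragments:
  1–59 → 59 bp
  60–92 → 33 bp
  93–116 → 24 bp
  117–142 → 26 bp
  143–156 → 14 bp
Sorted largest to smallest: 59, 33, 26, 24, 14 bp.

59, 33, 26, 24, 14 bp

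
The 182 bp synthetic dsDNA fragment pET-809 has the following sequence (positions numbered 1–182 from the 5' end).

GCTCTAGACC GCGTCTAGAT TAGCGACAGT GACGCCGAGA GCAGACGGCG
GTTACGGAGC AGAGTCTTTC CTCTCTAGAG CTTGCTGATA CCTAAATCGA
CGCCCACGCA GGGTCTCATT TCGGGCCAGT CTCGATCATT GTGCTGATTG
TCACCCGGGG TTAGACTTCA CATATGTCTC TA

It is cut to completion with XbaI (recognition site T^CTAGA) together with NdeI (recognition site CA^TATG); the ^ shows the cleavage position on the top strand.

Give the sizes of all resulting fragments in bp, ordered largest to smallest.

XbaI sites (TCTAGA) start at positions 3, 14, 74.
XbaI cuts after the first base of each site, so after positions 3, 14, 74.
The NdeI site (CATATG) starts at position 171.
NdeI cuts after base 2 of each site, so after position 172.
Combined cut positions: 3, 14, 74, 172.
Linear molecule, 4 cuts → 5 fragments:
  1–3 → 3 bp
  4–14 → 11 bp
  15–74 → 60 bp
  75–172 → 98 bp
  173–182 → 10 bp
Sorted largest to smallest: 98, 60, 11, 10, 3 bp.

98, 60, 11, 10, 3 bp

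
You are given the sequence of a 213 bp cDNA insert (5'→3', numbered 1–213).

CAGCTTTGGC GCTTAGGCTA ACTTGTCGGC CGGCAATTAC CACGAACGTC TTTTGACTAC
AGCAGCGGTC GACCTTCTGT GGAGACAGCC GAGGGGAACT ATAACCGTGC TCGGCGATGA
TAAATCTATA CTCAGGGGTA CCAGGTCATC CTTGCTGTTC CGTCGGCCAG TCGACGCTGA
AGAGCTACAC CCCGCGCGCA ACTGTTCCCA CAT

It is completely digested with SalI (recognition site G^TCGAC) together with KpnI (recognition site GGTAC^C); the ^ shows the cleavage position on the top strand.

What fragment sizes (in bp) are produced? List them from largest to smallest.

73, 68, 43, 29 bp

SalI sites (GTCGAC) start at positions 68, 170.
SalI cuts after the first base of each site, so after positions 68, 170.
The KpnI site (GGTACC) starts at position 137.
KpnI cuts after base 5 of each site (before the last base), so after position 141.
Combined cut positions: 68, 141, 170.
Linear molecule, 3 cuts → 4 fragments:
  1–68 → 68 bp
  69–141 → 73 bp
  142–170 → 29 bp
  171–213 → 43 bp
Sorted largest to smallest: 73, 68, 43, 29 bp.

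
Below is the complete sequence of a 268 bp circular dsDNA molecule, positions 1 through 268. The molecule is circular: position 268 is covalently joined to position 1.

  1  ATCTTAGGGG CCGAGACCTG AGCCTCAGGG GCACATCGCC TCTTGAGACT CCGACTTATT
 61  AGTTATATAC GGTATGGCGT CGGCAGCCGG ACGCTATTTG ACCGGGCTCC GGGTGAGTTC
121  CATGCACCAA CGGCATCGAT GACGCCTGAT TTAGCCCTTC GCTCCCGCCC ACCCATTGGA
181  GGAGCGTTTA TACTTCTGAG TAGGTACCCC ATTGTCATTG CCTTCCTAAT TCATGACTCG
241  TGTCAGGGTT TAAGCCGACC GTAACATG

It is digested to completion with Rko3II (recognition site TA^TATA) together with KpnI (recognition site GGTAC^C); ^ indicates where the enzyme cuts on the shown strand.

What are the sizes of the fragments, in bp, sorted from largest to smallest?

142, 126 bp

The Rko3II site (TATATA) starts at position 64.
Rko3II cuts after base 2 of each site, so after position 65.
The KpnI site (GGTACC) starts at position 203.
KpnI cuts after base 5 of each site (before the last base), so after position 207.
Combined cut positions: 65, 207.
Circular molecule, 2 cuts → 2 fragments:
  66–207 → 142 bp
  208–268 then 1–65 → 61 + 65 = 126 bp
Sorted largest to smallest: 142, 126 bp.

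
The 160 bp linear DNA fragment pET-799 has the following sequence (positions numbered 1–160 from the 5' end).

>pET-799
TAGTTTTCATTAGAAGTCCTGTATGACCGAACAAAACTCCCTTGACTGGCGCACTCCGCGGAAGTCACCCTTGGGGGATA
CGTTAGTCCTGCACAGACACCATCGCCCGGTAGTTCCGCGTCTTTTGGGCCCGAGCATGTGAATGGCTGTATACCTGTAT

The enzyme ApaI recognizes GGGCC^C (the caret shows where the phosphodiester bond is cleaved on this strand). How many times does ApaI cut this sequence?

1

GGGCCC occurs starting at position 127.
ApaI cuts at 1 site.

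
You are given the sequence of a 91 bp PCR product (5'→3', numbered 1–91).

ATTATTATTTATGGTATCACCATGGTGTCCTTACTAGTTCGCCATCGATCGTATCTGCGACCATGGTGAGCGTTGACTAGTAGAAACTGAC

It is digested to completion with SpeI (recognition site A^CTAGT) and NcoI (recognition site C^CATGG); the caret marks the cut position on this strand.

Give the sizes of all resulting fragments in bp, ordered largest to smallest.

28, 20, 15, 15, 13 bp

SpeI sites (ACTAGT) start at positions 33, 76.
SpeI cuts after the first base of each site, so after positions 33, 76.
NcoI sites (CCATGG) start at positions 20, 61.
NcoI cuts after the first base of each site, so after positions 20, 61.
Combined cut positions: 20, 33, 61, 76.
Linear molecule, 4 cuts → 5 fragments:
  1–20 → 20 bp
  21–33 → 13 bp
  34–61 → 28 bp
  62–76 → 15 bp
  77–91 → 15 bp
Sorted largest to smallest: 28, 20, 15, 15, 13 bp.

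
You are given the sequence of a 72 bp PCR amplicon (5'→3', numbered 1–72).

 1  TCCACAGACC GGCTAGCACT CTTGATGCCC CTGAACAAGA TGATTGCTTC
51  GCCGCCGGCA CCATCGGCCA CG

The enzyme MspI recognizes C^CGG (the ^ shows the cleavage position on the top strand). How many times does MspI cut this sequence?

CCGG occurs starting at positions 9, 55.
MspI cuts at 2 sites.

2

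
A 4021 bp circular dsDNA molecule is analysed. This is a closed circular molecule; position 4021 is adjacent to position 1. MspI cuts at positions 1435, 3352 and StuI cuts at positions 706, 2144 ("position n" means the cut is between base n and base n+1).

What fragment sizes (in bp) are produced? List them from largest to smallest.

1375, 1208, 729, 709 bp

Combined cut positions (sorted): 706, 1435, 2144, 3352.
Circular molecule, 4 cuts → 4 fragments:
  1435 − 706 = 729 bp
  2144 − 1435 = 709 bp
  3352 − 2144 = 1208 bp
  wrap: 4021 − 3352 + 706 = 1375 bp
Sorted largest to smallest: 1375, 1208, 729, 709 bp.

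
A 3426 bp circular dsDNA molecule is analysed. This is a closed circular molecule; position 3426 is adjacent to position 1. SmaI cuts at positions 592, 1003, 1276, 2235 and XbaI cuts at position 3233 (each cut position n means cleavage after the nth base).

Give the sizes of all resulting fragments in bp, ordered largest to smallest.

Combined cut positions (sorted): 592, 1003, 1276, 2235, 3233.
Circular molecule, 5 cuts → 5 fragments:
  1003 − 592 = 411 bp
  1276 − 1003 = 273 bp
  2235 − 1276 = 959 bp
  3233 − 2235 = 998 bp
  wrap: 3426 − 3233 + 592 = 785 bp
Sorted largest to smallest: 998, 959, 785, 411, 273 bp.

998, 959, 785, 411, 273 bp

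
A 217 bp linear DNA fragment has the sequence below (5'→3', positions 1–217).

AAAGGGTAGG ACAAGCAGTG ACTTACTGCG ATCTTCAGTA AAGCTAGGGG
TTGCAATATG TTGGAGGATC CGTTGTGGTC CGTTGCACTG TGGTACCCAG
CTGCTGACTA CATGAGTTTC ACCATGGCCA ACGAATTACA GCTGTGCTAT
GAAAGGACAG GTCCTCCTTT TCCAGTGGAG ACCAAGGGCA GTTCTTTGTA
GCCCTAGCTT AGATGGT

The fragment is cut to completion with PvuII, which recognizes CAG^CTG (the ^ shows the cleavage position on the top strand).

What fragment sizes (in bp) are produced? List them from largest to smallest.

PvuII sites (CAGCTG) start at positions 98, 139.
PvuII cuts after base 3 of each site, so after positions 100, 141.
Linear molecule, 2 cuts → 3 fragments:
  1–100 → 100 bp
  101–141 → 41 bp
  142–217 → 76 bp
Sorted largest to smallest: 100, 76, 41 bp.

100, 76, 41 bp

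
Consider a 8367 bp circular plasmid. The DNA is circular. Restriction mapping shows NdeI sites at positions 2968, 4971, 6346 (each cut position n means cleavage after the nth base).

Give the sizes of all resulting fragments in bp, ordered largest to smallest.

Circular molecule, 3 cuts → 3 fragments:
  4971 − 2968 = 2003 bp
  6346 − 4971 = 1375 bp
  wrap: 8367 − 6346 + 2968 = 4989 bp
Sorted largest to smallest: 4989, 2003, 1375 bp.

4989, 2003, 1375 bp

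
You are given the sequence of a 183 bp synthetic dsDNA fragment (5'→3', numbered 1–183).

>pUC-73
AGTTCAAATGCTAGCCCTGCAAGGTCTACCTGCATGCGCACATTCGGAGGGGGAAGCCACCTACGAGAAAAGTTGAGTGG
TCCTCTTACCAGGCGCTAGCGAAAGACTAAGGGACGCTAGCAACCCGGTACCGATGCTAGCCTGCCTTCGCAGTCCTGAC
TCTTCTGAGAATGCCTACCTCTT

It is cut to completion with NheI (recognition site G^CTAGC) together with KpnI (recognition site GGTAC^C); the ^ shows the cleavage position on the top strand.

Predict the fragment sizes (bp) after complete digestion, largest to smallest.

NheI sites (GCTAGC) start at positions 10, 95, 116, 136.
NheI cuts after the first base of each site, so after positions 10, 95, 116, 136.
The KpnI site (GGTACC) starts at position 127.
KpnI cuts after base 5 of each site (before the last base), so after position 131.
Combined cut positions: 10, 95, 116, 131, 136.
Linear molecule, 5 cuts → 6 fragments:
  1–10 → 10 bp
  11–95 → 85 bp
  96–116 → 21 bp
  117–131 → 15 bp
  132–136 → 5 bp
  137–183 → 47 bp
Sorted largest to smallest: 85, 47, 21, 15, 10, 5 bp.

85, 47, 21, 15, 10, 5 bp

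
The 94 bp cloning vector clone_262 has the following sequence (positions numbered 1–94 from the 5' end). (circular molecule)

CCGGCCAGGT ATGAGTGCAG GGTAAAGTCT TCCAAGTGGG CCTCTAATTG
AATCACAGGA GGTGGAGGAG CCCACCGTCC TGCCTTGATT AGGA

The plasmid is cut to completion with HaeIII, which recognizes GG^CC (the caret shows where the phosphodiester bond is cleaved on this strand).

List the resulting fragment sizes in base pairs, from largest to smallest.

HaeIII sites (GGCC) start at positions 3, 39.
HaeIII cuts after base 2 of each site, so after positions 4, 40.
Circular molecule, 2 cuts → 2 fragments:
  5–40 → 36 bp
  41–94 then 1–4 → 54 + 4 = 58 bp
Sorted largest to smallest: 58, 36 bp.

58, 36 bp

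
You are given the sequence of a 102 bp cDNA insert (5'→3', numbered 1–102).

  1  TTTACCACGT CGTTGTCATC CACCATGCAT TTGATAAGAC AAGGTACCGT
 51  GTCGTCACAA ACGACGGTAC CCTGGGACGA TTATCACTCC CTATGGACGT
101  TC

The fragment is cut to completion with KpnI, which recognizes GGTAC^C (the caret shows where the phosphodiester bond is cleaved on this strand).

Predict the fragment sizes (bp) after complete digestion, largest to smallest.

47, 32, 23 bp

KpnI sites (GGTACC) start at positions 43, 66.
KpnI cuts after base 5 of each site (before the last base), so after positions 47, 70.
Linear molecule, 2 cuts → 3 fragments:
  1–47 → 47 bp
  48–70 → 23 bp
  71–102 → 32 bp
Sorted largest to smallest: 47, 32, 23 bp.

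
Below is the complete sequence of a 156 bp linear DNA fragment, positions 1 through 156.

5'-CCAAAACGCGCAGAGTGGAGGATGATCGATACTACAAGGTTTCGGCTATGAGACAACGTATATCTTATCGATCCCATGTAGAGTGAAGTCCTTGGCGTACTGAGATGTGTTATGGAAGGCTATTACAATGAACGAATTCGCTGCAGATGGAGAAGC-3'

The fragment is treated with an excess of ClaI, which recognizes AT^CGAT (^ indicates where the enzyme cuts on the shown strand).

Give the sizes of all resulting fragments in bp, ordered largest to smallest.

ClaI sites (ATCGAT) start at positions 25, 67.
ClaI cuts after base 2 of each site, so after positions 26, 68.
Linear molecule, 2 cuts → 3 fragments:
  1–26 → 26 bp
  27–68 → 42 bp
  69–156 → 88 bp
Sorted largest to smallest: 88, 42, 26 bp.

88, 42, 26 bp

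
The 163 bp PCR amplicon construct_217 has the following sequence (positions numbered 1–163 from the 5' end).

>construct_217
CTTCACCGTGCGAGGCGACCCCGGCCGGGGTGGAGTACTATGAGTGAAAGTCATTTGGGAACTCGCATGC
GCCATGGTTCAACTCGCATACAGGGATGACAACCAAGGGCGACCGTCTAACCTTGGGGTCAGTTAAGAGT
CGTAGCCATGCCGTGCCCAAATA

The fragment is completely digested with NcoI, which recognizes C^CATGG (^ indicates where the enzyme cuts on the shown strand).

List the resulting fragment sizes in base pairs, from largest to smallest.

91, 72 bp

The NcoI site (CCATGG) starts at position 72.
NcoI cuts after the first base of each site, so after position 72.
Linear molecule, 1 cut → 2 fragments:
  1–72 → 72 bp
  73–163 → 91 bp
Sorted largest to smallest: 91, 72 bp.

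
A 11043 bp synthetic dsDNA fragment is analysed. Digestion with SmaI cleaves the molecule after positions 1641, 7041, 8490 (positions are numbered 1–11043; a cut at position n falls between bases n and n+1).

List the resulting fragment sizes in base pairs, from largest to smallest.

Linear molecule, 3 cuts → 4 fragments:
  1641 − 0 = 1641 bp
  7041 − 1641 = 5400 bp
  8490 − 7041 = 1449 bp
  11043 − 8490 = 2553 bp
Sorted largest to smallest: 5400, 2553, 1641, 1449 bp.

5400, 2553, 1641, 1449 bp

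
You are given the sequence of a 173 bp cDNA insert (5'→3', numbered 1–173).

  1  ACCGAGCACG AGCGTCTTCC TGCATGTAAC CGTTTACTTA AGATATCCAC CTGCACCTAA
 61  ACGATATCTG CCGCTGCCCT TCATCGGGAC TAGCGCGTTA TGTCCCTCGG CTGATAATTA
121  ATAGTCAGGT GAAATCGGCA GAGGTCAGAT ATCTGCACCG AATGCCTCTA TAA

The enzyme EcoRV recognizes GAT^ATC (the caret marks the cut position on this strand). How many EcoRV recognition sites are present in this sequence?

GATATC occurs starting at positions 42, 63, 148.
EcoRV cuts at 3 sites.

3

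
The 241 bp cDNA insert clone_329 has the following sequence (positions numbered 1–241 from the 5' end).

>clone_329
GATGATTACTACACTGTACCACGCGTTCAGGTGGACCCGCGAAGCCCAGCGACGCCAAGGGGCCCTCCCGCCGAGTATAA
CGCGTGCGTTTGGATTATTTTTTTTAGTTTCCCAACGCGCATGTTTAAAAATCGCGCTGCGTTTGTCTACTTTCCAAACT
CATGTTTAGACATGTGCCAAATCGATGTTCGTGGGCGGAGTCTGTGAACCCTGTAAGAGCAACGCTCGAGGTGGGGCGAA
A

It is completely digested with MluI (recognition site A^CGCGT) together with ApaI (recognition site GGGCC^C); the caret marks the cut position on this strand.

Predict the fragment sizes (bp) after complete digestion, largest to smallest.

MluI sites (ACGCGT) start at positions 21, 80.
MluI cuts after the first base of each site, so after positions 21, 80.
The ApaI site (GGGCCC) starts at position 60.
ApaI cuts after base 5 of each site (before the last base), so after position 64.
Combined cut positions: 21, 64, 80.
Linear molecule, 3 cuts → 4 fragments:
  1–21 → 21 bp
  22–64 → 43 bp
  65–80 → 16 bp
  81–241 → 161 bp
Sorted largest to smallest: 161, 43, 21, 16 bp.

161, 43, 21, 16 bp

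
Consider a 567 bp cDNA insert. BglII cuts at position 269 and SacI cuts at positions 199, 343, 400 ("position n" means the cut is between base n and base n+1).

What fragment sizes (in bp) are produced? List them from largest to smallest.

199, 167, 74, 70, 57 bp

Combined cut positions (sorted): 199, 269, 343, 400.
Linear molecule, 4 cuts → 5 fragments:
  199 − 0 = 199 bp
  269 − 199 = 70 bp
  343 − 269 = 74 bp
  400 − 343 = 57 bp
  567 − 400 = 167 bp
Sorted largest to smallest: 199, 167, 74, 70, 57 bp.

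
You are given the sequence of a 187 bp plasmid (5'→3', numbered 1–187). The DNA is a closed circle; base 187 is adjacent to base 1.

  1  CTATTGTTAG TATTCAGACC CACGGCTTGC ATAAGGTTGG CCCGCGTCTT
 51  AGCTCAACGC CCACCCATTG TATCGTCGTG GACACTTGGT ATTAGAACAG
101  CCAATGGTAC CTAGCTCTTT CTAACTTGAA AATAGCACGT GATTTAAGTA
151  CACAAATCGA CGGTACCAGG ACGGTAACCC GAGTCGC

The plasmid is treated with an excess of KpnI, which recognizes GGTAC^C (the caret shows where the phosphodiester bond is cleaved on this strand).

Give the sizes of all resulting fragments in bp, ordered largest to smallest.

KpnI sites (GGTACC) start at positions 106, 162.
KpnI cuts after base 5 of each site (before the last base), so after positions 110, 166.
Circular molecule, 2 cuts → 2 fragments:
  111–166 → 56 bp
  167–187 then 1–110 → 21 + 110 = 131 bp
Sorted largest to smallest: 131, 56 bp.

131, 56 bp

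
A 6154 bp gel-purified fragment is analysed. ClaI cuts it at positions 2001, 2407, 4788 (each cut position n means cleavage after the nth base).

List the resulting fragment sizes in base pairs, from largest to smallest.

2381, 2001, 1366, 406 bp

Linear molecule, 3 cuts → 4 fragments:
  2001 − 0 = 2001 bp
  2407 − 2001 = 406 bp
  4788 − 2407 = 2381 bp
  6154 − 4788 = 1366 bp
Sorted largest to smallest: 2381, 2001, 1366, 406 bp.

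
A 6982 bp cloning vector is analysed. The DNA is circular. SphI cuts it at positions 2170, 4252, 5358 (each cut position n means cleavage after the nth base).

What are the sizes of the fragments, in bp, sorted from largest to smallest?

Circular molecule, 3 cuts → 3 fragments:
  4252 − 2170 = 2082 bp
  5358 − 4252 = 1106 bp
  wrap: 6982 − 5358 + 2170 = 3794 bp
Sorted largest to smallest: 3794, 2082, 1106 bp.

3794, 2082, 1106 bp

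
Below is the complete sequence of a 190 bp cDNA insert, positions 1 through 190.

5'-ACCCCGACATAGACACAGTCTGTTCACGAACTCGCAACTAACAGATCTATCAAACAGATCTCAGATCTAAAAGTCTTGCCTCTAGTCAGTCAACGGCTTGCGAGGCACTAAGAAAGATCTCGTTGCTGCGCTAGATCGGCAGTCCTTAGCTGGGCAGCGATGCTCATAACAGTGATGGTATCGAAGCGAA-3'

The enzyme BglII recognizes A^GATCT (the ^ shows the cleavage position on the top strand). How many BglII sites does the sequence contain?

AGATCT occurs starting at positions 43, 56, 63, 115.
BglII cuts at 4 sites.

4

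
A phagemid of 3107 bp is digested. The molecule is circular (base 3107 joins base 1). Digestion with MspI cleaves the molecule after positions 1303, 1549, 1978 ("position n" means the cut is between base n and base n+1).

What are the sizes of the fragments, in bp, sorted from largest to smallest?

2432, 429, 246 bp

Circular molecule, 3 cuts → 3 fragments:
  1549 − 1303 = 246 bp
  1978 − 1549 = 429 bp
  wrap: 3107 − 1978 + 1303 = 2432 bp
Sorted largest to smallest: 2432, 429, 246 bp.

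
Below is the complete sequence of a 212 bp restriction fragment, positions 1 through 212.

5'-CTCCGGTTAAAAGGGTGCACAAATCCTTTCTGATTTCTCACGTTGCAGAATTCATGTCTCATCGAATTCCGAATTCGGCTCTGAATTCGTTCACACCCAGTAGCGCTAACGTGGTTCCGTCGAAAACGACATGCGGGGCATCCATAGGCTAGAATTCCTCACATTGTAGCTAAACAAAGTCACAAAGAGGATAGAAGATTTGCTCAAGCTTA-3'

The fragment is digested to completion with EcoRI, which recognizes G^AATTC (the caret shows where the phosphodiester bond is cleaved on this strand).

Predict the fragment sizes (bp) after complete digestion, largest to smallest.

69, 60, 48, 16, 12, 7 bp

EcoRI sites (GAATTC) start at positions 48, 64, 71, 83, 152.
EcoRI cuts after the first base of each site, so after positions 48, 64, 71, 83, 152.
Linear molecule, 5 cuts → 6 fragments:
  1–48 → 48 bp
  49–64 → 16 bp
  65–71 → 7 bp
  72–83 → 12 bp
  84–152 → 69 bp
  153–212 → 60 bp
Sorted largest to smallest: 69, 60, 48, 16, 12, 7 bp.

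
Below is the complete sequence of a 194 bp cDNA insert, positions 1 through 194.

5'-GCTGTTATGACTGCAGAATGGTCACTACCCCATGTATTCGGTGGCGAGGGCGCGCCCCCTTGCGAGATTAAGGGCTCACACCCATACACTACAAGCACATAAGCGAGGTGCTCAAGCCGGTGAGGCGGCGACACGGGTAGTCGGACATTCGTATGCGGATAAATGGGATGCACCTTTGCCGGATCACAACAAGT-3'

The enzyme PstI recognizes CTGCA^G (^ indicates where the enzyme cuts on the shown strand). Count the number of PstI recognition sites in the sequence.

1

CTGCAG occurs starting at position 11.
PstI cuts at 1 site.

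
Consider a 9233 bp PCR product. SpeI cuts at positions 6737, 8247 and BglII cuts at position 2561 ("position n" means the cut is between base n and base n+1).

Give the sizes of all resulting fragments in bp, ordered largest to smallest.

Combined cut positions (sorted): 2561, 6737, 8247.
Linear molecule, 3 cuts → 4 fragments:
  2561 − 0 = 2561 bp
  6737 − 2561 = 4176 bp
  8247 − 6737 = 1510 bp
  9233 − 8247 = 986 bp
Sorted largest to smallest: 4176, 2561, 1510, 986 bp.

4176, 2561, 1510, 986 bp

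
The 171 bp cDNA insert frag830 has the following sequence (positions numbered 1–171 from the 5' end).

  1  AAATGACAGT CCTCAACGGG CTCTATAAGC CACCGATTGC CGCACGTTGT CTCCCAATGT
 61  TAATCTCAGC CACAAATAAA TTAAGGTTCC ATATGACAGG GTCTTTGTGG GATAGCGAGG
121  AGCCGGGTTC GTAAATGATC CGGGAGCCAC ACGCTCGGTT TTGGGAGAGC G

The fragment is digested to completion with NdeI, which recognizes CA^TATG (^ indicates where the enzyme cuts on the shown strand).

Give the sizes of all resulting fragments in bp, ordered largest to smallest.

91, 80 bp

The NdeI site (CATATG) starts at position 90.
NdeI cuts after base 2 of each site, so after position 91.
Linear molecule, 1 cut → 2 fragments:
  1–91 → 91 bp
  92–171 → 80 bp
Sorted largest to smallest: 91, 80 bp.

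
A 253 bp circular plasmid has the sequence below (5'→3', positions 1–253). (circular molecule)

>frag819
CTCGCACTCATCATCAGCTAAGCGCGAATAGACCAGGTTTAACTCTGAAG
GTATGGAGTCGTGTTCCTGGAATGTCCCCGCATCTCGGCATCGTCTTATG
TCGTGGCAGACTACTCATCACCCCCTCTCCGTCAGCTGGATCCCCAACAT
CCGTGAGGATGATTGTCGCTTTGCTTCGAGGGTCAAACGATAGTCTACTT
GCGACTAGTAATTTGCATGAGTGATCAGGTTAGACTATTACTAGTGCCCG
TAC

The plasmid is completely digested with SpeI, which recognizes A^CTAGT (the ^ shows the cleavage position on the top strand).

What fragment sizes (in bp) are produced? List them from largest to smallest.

217, 36 bp

SpeI sites (ACTAGT) start at positions 204, 240.
SpeI cuts after the first base of each site, so after positions 204, 240.
Circular molecule, 2 cuts → 2 fragments:
  205–240 → 36 bp
  241–253 then 1–204 → 13 + 204 = 217 bp
Sorted largest to smallest: 217, 36 bp.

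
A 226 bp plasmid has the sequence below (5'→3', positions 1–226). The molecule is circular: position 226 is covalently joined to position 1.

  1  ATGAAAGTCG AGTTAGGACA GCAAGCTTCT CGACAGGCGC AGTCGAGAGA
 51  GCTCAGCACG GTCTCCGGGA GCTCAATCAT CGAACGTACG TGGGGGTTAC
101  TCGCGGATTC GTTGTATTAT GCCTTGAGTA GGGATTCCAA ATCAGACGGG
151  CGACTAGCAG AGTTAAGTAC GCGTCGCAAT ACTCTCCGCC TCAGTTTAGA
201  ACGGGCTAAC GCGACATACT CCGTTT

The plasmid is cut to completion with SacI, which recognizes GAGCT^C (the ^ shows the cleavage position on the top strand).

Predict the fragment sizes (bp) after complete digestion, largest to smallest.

SacI sites (GAGCTC) start at positions 49, 69.
SacI cuts after base 5 of each site (before the last base), so after positions 53, 73.
Circular molecule, 2 cuts → 2 fragments:
  54–73 → 20 bp
  74–226 then 1–53 → 153 + 53 = 206 bp
Sorted largest to smallest: 206, 20 bp.

206, 20 bp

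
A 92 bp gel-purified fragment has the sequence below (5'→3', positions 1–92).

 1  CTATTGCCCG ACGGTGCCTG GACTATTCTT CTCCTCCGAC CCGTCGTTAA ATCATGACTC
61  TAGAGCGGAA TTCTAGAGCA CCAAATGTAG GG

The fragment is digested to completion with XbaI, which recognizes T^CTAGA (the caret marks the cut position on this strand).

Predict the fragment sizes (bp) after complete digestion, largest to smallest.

XbaI sites (TCTAGA) start at positions 59, 72.
XbaI cuts after the first base of each site, so after positions 59, 72.
Linear molecule, 2 cuts → 3 fragments:
  1–59 → 59 bp
  60–72 → 13 bp
  73–92 → 20 bp
Sorted largest to smallest: 59, 20, 13 bp.

59, 20, 13 bp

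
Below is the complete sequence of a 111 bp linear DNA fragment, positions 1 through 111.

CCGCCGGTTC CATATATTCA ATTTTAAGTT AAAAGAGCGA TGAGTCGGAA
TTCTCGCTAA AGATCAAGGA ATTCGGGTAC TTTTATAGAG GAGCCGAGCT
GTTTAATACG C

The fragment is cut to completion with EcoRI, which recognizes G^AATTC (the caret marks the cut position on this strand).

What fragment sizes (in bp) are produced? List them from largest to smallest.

EcoRI sites (GAATTC) start at positions 48, 69.
EcoRI cuts after the first base of each site, so after positions 48, 69.
Linear molecule, 2 cuts → 3 fragments:
  1–48 → 48 bp
  49–69 → 21 bp
  70–111 → 42 bp
Sorted largest to smallest: 48, 42, 21 bp.

48, 42, 21 bp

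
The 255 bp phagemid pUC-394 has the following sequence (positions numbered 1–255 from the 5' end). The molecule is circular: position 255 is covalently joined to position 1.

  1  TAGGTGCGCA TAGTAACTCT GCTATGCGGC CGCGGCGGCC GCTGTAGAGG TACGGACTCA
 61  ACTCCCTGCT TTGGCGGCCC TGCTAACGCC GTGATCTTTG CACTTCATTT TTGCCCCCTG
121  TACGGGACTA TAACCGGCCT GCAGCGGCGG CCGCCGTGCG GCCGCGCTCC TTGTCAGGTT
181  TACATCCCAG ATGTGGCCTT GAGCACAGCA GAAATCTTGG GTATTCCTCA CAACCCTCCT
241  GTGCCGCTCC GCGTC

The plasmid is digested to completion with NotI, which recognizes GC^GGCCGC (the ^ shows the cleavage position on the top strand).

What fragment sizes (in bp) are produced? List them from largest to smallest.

NotI sites (GCGGCCGC) start at positions 26, 35, 147, 158.
NotI cuts after base 2 of each site, so after positions 27, 36, 148, 159.
Circular molecule, 4 cuts → 4 fragments:
  28–36 → 9 bp
  37–148 → 112 bp
  149–159 → 11 bp
  160–255 then 1–27 → 96 + 27 = 123 bp
Sorted largest to smallest: 123, 112, 11, 9 bp.

123, 112, 11, 9 bp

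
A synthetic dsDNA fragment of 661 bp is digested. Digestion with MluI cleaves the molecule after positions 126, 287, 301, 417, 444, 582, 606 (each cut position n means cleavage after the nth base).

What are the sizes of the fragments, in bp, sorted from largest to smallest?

161, 138, 126, 116, 55, 27, 24, 14 bp

Linear molecule, 7 cuts → 8 fragments:
  126 − 0 = 126 bp
  287 − 126 = 161 bp
  301 − 287 = 14 bp
  417 − 301 = 116 bp
  444 − 417 = 27 bp
  582 − 444 = 138 bp
  606 − 582 = 24 bp
  661 − 606 = 55 bp
Sorted largest to smallest: 161, 138, 126, 116, 55, 27, 24, 14 bp.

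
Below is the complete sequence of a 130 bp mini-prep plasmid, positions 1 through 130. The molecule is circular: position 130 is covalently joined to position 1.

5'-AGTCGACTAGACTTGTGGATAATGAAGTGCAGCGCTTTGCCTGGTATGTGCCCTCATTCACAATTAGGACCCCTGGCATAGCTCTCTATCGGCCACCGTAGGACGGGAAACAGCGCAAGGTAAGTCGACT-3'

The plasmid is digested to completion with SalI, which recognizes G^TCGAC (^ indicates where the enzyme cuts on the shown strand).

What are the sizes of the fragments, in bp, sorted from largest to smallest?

122, 8 bp

SalI sites (GTCGAC) start at positions 2, 124.
SalI cuts after the first base of each site, so after positions 2, 124.
Circular molecule, 2 cuts → 2 fragments:
  3–124 → 122 bp
  125–130 then 1–2 → 6 + 2 = 8 bp
Sorted largest to smallest: 122, 8 bp.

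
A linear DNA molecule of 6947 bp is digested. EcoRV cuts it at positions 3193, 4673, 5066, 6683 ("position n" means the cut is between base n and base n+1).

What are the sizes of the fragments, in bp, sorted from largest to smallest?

3193, 1617, 1480, 393, 264 bp

Linear molecule, 4 cuts → 5 fragments:
  3193 − 0 = 3193 bp
  4673 − 3193 = 1480 bp
  5066 − 4673 = 393 bp
  6683 − 5066 = 1617 bp
  6947 − 6683 = 264 bp
Sorted largest to smallest: 3193, 1617, 1480, 393, 264 bp.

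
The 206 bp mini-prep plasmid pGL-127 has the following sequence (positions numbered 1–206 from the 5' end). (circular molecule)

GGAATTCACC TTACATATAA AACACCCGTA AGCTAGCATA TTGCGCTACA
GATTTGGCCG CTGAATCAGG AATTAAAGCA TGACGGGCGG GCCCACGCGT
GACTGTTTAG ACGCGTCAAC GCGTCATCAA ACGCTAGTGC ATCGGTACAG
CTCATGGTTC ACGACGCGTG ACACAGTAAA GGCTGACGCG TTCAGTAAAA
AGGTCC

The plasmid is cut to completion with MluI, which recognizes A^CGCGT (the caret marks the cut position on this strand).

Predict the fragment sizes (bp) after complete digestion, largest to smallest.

MluI sites (ACGCGT) start at positions 95, 111, 119, 164, 186.
MluI cuts after the first base of each site, so after positions 95, 111, 119, 164, 186.
Circular molecule, 5 cuts → 5 fragments:
  96–111 → 16 bp
  112–119 → 8 bp
  120–164 → 45 bp
  165–186 → 22 bp
  187–206 then 1–95 → 20 + 95 = 115 bp
Sorted largest to smallest: 115, 45, 22, 16, 8 bp.

115, 45, 22, 16, 8 bp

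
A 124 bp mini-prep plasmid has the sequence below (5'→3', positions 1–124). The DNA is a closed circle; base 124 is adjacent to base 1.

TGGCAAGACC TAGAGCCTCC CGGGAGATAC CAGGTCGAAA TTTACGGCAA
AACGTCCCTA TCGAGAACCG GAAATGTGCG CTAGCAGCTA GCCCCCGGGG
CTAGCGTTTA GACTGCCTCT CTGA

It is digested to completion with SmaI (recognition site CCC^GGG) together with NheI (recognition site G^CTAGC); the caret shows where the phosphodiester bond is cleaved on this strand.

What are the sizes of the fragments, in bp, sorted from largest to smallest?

SmaI sites (CCCGGG) start at positions 19, 94.
SmaI cuts after base 3 of each site, so after positions 21, 96.
NheI sites (GCTAGC) start at positions 80, 87, 100.
NheI cuts after the first base of each site, so after positions 80, 87, 100.
Combined cut positions: 21, 80, 87, 96, 100.
Circular molecule, 5 cuts → 5 fragments:
  22–80 → 59 bp
  81–87 → 7 bp
  88–96 → 9 bp
  97–100 → 4 bp
  101–124 then 1–21 → 24 + 21 = 45 bp
Sorted largest to smallest: 59, 45, 9, 7, 4 bp.

59, 45, 9, 7, 4 bp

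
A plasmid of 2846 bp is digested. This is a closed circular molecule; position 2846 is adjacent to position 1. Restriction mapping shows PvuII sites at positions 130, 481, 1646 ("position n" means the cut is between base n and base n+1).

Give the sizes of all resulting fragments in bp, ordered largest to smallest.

Circular molecule, 3 cuts → 3 fragments:
  481 − 130 = 351 bp
  1646 − 481 = 1165 bp
  wrap: 2846 − 1646 + 130 = 1330 bp
Sorted largest to smallest: 1330, 1165, 351 bp.

1330, 1165, 351 bp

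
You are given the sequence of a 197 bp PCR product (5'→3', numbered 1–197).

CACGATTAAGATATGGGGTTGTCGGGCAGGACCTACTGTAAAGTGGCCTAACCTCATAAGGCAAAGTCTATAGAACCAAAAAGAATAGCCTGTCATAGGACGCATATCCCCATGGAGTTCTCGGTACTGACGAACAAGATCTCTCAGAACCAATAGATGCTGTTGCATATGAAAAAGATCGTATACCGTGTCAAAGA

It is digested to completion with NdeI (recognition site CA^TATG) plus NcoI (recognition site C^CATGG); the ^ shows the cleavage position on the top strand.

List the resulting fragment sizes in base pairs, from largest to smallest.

The NdeI site (CATATG) starts at position 166.
NdeI cuts after base 2 of each site, so after position 167.
The NcoI site (CCATGG) starts at position 110.
NcoI cuts after the first base of each site, so after position 110.
Combined cut positions: 110, 167.
Linear molecule, 2 cuts → 3 fragments:
  1–110 → 110 bp
  111–167 → 57 bp
  168–197 → 30 bp
Sorted largest to smallest: 110, 57, 30 bp.

110, 57, 30 bp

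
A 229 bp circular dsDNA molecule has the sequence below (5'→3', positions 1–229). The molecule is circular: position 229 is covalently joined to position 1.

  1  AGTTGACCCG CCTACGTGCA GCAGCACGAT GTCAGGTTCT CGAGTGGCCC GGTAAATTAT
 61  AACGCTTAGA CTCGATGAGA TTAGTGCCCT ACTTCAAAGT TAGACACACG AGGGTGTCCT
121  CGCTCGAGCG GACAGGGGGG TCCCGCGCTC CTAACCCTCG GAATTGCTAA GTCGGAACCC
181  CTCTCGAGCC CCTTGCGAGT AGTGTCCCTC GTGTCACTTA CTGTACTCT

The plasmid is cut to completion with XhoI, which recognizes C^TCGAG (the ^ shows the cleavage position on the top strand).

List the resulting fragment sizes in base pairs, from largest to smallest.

XhoI sites (CTCGAG) start at positions 39, 123, 183.
XhoI cuts after the first base of each site, so after positions 39, 123, 183.
Circular molecule, 3 cuts → 3 fragments:
  40–123 → 84 bp
  124–183 → 60 bp
  184–229 then 1–39 → 46 + 39 = 85 bp
Sorted largest to smallest: 85, 84, 60 bp.

85, 84, 60 bp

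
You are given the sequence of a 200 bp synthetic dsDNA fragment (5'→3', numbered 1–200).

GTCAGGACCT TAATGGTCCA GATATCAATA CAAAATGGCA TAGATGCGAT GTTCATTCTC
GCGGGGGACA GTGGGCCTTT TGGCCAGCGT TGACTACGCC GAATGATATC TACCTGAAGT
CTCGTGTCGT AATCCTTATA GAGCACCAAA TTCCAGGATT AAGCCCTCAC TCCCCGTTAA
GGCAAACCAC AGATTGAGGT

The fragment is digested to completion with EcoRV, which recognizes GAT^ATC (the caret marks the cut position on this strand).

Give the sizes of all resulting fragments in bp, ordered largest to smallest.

EcoRV sites (GATATC) start at positions 21, 105.
EcoRV cuts after base 3 of each site, so after positions 23, 107.
Linear molecule, 2 cuts → 3 fragments:
  1–23 → 23 bp
  24–107 → 84 bp
  108–200 → 93 bp
Sorted largest to smallest: 93, 84, 23 bp.

93, 84, 23 bp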